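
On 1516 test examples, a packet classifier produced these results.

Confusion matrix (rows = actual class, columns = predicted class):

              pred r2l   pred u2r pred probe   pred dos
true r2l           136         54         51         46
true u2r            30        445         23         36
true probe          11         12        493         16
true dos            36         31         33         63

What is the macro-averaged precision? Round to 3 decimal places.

0.668

Per-class precision (TP/(TP+FP)):
  r2l: TP=136, FP=30+11+36=77 → 136/213 = 0.6385
  u2r: TP=445, FP=54+12+31=97 → 445/542 = 0.8210
  probe: TP=493, FP=51+23+33=107 → 493/600 = 0.8217
  dos: TP=63, FP=46+36+16=98 → 63/161 = 0.3913
Macro-precision = mean = (0.6385 + 0.8210 + 0.8217 + 0.3913) / 4 = 0.668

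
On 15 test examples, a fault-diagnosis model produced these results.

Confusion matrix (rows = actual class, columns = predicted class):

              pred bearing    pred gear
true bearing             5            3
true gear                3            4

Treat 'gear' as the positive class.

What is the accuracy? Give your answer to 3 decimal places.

Accuracy = (TP+TN)/N = (4+5)/15 = 0.600

0.600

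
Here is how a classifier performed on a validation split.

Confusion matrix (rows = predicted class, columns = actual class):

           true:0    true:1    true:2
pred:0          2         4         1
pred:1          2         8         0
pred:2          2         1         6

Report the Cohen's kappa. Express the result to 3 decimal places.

Observed agreement pₒ = trace/N = 16/26 = 0.6154
Expected agreement pₑ = Σ (rowᵢ·colᵢ)/N² = (6·7 + 13·10 + 7·9)/26² = 0.3476
κ = (pₒ − pₑ)/(1 − pₑ) = (0.6154 − 0.3476)/(1 − 0.3476) = 0.410

0.410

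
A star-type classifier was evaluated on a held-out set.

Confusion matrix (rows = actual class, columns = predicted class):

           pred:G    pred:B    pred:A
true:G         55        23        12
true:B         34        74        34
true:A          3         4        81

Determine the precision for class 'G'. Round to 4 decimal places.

Treat 'G' as positive and all other classes as negative.
precision = TP/(TP+FP).
G: TP=55, FP=34+3=37 → 55/92 = 0.59783

0.5978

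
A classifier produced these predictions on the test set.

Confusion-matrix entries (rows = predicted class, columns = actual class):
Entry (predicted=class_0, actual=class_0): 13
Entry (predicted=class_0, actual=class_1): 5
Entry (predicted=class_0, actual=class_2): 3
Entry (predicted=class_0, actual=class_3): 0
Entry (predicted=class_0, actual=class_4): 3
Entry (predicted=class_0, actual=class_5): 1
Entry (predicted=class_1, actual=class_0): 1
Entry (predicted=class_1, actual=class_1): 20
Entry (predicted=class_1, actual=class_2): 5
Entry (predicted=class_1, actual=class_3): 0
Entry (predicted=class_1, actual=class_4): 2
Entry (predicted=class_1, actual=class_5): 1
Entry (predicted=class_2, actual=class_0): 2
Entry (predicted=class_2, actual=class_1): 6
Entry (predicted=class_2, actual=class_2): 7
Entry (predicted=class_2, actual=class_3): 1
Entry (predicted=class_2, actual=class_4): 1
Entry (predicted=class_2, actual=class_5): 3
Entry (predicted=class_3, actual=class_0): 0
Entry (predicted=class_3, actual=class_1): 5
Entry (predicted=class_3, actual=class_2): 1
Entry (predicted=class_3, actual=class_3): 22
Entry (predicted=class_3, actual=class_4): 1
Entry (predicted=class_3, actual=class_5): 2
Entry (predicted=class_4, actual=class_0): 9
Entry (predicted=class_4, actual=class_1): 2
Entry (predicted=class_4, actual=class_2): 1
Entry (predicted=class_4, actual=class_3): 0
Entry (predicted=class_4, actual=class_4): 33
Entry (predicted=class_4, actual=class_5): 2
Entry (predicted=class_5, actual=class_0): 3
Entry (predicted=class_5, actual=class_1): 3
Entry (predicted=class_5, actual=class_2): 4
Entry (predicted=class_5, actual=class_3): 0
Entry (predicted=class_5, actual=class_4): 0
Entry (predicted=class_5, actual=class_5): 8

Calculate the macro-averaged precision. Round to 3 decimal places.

Per-class precision (TP/(TP+FP)):
  class_0: TP=13, FP=5+3+0+3+1=12 → 13/25 = 0.5200
  class_1: TP=20, FP=1+5+0+2+1=9 → 20/29 = 0.6897
  class_2: TP=7, FP=2+6+1+1+3=13 → 7/20 = 0.3500
  class_3: TP=22, FP=0+5+1+1+2=9 → 22/31 = 0.7097
  class_4: TP=33, FP=9+2+1+0+2=14 → 33/47 = 0.7021
  class_5: TP=8, FP=3+3+4+0+0=10 → 8/18 = 0.4444
Macro-precision = mean = (0.5200 + 0.6897 + 0.3500 + 0.7097 + 0.7021 + 0.4444) / 6 = 0.569

0.569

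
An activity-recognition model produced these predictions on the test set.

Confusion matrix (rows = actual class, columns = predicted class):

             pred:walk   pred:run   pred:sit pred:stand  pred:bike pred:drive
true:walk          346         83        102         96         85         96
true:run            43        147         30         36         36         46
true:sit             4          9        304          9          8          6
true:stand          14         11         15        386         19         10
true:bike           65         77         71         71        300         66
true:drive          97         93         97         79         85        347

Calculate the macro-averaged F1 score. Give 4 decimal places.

0.5368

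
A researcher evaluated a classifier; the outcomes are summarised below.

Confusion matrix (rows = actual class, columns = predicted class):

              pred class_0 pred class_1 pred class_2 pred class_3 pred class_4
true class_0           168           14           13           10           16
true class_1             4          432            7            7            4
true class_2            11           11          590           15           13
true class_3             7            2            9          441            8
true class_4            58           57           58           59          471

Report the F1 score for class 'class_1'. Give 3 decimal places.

0.891

One-vs-rest for 'class_1': TP = diagonal; FP = other classes predicted 'class_1'; FN = 'class_1' predicted as other.
F1 score = 2·TP/(2·TP+FP+FN).
class_1: TP=432, FP=14+11+2+57=84, FN=4+7+7+4=22 → 864/970 = 0.8907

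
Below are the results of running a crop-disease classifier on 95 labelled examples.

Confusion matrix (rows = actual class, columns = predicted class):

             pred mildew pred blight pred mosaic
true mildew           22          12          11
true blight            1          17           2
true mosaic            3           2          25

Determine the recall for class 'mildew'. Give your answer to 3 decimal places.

0.489

One-vs-rest for 'mildew': TP = diagonal; FP = other classes predicted 'mildew'; FN = 'mildew' predicted as other.
recall = TP/(TP+FN).
mildew: TP=22, FN=12+11=23 → 22/45 = 0.4889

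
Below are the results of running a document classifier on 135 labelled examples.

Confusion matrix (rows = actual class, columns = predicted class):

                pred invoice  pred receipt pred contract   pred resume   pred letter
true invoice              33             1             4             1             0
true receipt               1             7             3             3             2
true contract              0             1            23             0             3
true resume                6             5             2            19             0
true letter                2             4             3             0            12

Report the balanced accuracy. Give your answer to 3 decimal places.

0.660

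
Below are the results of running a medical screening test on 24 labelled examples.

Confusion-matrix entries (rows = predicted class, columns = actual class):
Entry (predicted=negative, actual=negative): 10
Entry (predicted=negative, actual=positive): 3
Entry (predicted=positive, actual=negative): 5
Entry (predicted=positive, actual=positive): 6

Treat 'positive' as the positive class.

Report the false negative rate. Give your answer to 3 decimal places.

FNR = FN/(FN+TP) = 3/(3+6) = 0.333

0.333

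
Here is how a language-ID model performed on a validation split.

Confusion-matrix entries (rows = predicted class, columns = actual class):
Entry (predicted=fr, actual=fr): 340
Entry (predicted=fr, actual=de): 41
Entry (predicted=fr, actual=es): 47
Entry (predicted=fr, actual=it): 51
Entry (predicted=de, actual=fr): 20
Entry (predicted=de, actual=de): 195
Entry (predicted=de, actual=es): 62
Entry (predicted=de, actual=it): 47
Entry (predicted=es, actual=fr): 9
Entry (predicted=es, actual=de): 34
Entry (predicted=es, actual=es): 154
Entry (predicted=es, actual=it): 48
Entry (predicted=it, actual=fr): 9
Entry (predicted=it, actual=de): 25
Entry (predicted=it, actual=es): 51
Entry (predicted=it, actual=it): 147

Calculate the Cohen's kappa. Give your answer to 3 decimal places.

0.533

Observed agreement pₒ = trace/N = 836/1280 = 0.6531
Expected agreement pₑ = Σ (rowᵢ·colᵢ)/N² = (378·479 + 295·324 + 314·245 + 293·232)/1280² = 0.2573
κ = (pₒ − pₑ)/(1 − pₑ) = (0.6531 − 0.2573)/(1 − 0.2573) = 0.533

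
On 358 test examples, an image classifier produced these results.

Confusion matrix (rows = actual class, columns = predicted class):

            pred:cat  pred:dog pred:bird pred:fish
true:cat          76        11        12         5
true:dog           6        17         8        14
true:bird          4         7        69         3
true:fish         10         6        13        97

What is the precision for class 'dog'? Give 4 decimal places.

0.4146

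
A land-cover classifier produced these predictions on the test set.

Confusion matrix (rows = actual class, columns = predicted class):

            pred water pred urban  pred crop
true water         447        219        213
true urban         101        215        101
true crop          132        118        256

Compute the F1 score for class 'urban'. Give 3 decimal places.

0.444

Take TP from the diagonal, FP from the rest of the 'urban' prediction marginal, FN from the rest of the 'urban' actual marginal.
F1 score = 2·TP/(2·TP+FP+FN).
urban: TP=215, FP=219+118=337, FN=101+101=202 → 430/969 = 0.4438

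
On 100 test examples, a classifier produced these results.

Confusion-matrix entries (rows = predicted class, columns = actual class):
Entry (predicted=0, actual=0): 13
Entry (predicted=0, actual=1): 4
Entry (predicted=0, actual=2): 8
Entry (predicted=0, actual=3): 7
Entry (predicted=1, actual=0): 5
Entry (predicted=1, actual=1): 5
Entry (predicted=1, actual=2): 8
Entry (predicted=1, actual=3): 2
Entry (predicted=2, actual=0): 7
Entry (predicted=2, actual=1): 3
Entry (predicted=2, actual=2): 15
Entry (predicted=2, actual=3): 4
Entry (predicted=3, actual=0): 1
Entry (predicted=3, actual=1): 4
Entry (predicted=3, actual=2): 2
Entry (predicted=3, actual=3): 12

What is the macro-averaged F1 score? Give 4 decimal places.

Per-class F1 score (2·TP/(2·TP+FP+FN)):
  0: TP=13, FP=4+8+7=19, FN=5+7+1=13 → 26/58 = 0.44828
  1: TP=5, FP=5+8+2=15, FN=4+3+4=11 → 10/36 = 0.27778
  2: TP=15, FP=7+3+4=14, FN=8+8+2=18 → 30/62 = 0.48387
  3: TP=12, FP=1+4+2=7, FN=7+2+4=13 → 24/44 = 0.54545
Macro-F1 score = mean = (0.44828 + 0.27778 + 0.48387 + 0.54545) / 4 = 0.4388

0.4388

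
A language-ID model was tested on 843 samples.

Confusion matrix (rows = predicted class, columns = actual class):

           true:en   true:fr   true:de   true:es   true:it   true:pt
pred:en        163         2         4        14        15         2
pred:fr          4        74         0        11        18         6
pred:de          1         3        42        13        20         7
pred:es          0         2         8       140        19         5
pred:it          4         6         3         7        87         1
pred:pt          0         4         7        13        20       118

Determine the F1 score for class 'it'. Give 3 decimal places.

Take TP from the diagonal, FP from the rest of the 'it' prediction marginal, FN from the rest of the 'it' actual marginal.
F1 score = 2·TP/(2·TP+FP+FN).
it: TP=87, FP=4+6+3+7+1=21, FN=15+18+20+19+20=92 → 174/287 = 0.6063

0.606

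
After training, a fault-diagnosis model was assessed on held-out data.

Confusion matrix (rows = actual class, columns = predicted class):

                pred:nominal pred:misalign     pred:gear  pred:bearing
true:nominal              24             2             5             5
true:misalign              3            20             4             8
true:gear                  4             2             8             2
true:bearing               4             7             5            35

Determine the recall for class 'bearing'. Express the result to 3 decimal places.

One-vs-rest for 'bearing': TP = diagonal; FP = other classes predicted 'bearing'; FN = 'bearing' predicted as other.
recall = TP/(TP+FN).
bearing: TP=35, FN=4+7+5=16 → 35/51 = 0.6863

0.686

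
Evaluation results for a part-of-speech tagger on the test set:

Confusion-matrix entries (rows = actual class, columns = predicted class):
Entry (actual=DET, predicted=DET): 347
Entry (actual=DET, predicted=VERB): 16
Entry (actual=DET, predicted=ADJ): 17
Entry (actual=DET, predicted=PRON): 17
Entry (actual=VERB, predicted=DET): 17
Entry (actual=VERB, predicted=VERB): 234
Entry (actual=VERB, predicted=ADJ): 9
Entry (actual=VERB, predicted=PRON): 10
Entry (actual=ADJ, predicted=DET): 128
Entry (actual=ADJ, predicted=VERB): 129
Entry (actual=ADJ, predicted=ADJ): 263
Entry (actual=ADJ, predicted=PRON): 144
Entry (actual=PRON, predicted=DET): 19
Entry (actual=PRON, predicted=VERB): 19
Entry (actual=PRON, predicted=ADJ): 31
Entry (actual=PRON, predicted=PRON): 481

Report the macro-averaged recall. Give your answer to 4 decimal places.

0.7528

Per-class recall (TP/(TP+FN)):
  DET: TP=347, FN=16+17+17=50 → 347/397 = 0.87406
  VERB: TP=234, FN=17+9+10=36 → 234/270 = 0.86667
  ADJ: TP=263, FN=128+129+144=401 → 263/664 = 0.39608
  PRON: TP=481, FN=19+19+31=69 → 481/550 = 0.87455
Macro-recall = mean = (0.87406 + 0.86667 + 0.39608 + 0.87455) / 4 = 0.7528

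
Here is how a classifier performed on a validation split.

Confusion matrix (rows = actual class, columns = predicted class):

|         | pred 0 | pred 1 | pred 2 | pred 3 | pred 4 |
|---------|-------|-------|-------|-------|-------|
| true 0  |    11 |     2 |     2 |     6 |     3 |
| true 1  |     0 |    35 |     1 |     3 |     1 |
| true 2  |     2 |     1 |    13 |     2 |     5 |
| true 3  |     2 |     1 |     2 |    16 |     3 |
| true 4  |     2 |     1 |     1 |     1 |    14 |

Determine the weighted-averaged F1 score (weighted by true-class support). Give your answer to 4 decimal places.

Per-class F1 score (2·TP/(2·TP+FP+FN)):
  0: TP=11, FP=0+2+2+2=6, FN=2+2+6+3=13 → 22/41 = 0.53659
  1: TP=35, FP=2+1+1+1=5, FN=0+1+3+1=5 → 70/80 = 0.87500
  2: TP=13, FP=2+1+2+1=6, FN=2+1+2+5=10 → 26/42 = 0.61905
  3: TP=16, FP=6+3+2+1=12, FN=2+1+2+3=8 → 32/52 = 0.61538
  4: TP=14, FP=3+1+5+3=12, FN=2+1+1+1=5 → 28/45 = 0.62222
Weighted-F1 score = Σ (supportᵢ/N)·F1 scoreᵢ with N=130: (24/130)·0.53659 + (40/130)·0.87500 + (23/130)·0.61905 + (24/130)·0.61538 + (19/130)·0.62222 = 0.6824

0.6824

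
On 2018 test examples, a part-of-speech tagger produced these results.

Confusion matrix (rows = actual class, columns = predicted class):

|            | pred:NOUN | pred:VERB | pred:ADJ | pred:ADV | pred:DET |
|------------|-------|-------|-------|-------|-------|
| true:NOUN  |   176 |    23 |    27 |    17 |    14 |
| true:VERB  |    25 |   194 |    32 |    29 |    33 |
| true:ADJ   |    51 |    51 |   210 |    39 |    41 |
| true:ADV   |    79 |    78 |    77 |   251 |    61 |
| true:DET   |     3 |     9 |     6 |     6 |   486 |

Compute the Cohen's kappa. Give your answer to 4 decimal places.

0.5616

Observed agreement pₒ = trace/N = 1317/2018 = 0.65263
Expected agreement pₑ = Σ (rowᵢ·colᵢ)/N² = (257·334 + 313·355 + 392·352 + 546·342 + 510·635)/2018² = 0.20763
κ = (pₒ − pₑ)/(1 − pₑ) = (0.65263 − 0.20763)/(1 − 0.20763) = 0.5616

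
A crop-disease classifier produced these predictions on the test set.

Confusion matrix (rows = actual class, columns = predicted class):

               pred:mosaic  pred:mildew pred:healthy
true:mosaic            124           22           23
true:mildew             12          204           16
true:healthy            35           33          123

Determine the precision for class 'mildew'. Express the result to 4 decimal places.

0.7876

Treat 'mildew' as positive and all other classes as negative.
precision = TP/(TP+FP).
mildew: TP=204, FP=22+33=55 → 204/259 = 0.78764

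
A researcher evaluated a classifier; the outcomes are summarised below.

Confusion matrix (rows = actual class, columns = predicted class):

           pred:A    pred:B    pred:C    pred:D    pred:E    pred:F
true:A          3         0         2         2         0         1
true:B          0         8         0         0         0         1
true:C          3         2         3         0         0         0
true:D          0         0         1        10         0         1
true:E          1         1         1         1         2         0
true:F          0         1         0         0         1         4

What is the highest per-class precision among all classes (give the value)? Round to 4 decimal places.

0.7692

Per-class precision (TP/(TP+FP)):
  A: TP=3, FP=0+3+0+1+0=4 → 3/7 = 0.42857
  B: TP=8, FP=0+2+0+1+1=4 → 8/12 = 0.66667
  C: TP=3, FP=2+0+1+1+0=4 → 3/7 = 0.42857
  D: TP=10, FP=2+0+0+1+0=3 → 10/13 = 0.76923
  E: TP=2, FP=0+0+0+0+1=1 → 2/3 = 0.66667
  F: TP=4, FP=1+1+0+1+0=3 → 4/7 = 0.57143
Highest is class 'D' with precision = 0.7692.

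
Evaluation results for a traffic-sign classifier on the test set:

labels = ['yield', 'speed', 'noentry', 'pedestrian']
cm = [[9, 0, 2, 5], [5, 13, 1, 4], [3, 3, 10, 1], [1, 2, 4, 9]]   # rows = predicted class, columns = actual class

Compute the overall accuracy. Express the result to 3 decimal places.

Accuracy = trace / total = (9+13+10+9=41) / 72 = 41/72 = 0.569

0.569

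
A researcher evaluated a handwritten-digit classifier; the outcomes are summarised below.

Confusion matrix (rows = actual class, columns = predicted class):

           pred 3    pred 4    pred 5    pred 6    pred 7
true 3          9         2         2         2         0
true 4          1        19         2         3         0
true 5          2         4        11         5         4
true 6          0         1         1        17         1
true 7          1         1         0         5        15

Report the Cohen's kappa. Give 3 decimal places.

0.570

Observed agreement pₒ = trace/N = 71/108 = 0.6574
Expected agreement pₑ = Σ (rowᵢ·colᵢ)/N² = (15·13 + 25·27 + 26·16 + 20·32 + 22·20)/108² = 0.2028
κ = (pₒ − pₑ)/(1 − pₑ) = (0.6574 − 0.2028)/(1 − 0.2028) = 0.570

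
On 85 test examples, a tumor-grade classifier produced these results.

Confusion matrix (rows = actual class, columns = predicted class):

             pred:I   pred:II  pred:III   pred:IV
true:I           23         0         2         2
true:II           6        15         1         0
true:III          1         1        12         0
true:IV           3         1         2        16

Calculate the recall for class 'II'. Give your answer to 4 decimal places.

0.6818

Take TP from the diagonal, FP from the rest of the 'II' prediction marginal, FN from the rest of the 'II' actual marginal.
recall = TP/(TP+FN).
II: TP=15, FN=6+1+0=7 → 15/22 = 0.68182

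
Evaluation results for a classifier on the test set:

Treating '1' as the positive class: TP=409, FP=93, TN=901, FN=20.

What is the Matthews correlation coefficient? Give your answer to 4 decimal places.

0.8257

MCC = (TP·TN − FP·FN) / √((TP+FP)(TP+FN)(TN+FP)(TN+FN))
Numerator = 409·901 − 93·20 = 366649
Denominator = √(502·429·994·921) = √197154649692 = 444021.0014
MCC = 366649 / 444021.0014 = 0.8257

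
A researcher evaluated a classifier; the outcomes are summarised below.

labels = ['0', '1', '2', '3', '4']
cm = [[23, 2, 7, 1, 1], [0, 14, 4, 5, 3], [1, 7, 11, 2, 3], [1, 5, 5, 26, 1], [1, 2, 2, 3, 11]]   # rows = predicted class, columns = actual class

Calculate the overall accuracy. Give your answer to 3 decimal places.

0.603

Accuracy = trace / total = (23+14+11+26+11=85) / 141 = 85/141 = 0.603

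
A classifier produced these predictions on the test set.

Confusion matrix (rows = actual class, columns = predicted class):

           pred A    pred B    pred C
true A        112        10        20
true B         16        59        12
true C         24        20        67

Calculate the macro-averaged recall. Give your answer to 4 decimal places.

0.6902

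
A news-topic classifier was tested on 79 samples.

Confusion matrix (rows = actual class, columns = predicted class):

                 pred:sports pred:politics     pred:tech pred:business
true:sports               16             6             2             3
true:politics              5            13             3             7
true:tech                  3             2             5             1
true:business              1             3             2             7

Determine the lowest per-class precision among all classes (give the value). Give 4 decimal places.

Per-class precision (TP/(TP+FP)):
  sports: TP=16, FP=5+3+1=9 → 16/25 = 0.64000
  politics: TP=13, FP=6+2+3=11 → 13/24 = 0.54167
  tech: TP=5, FP=2+3+2=7 → 5/12 = 0.41667
  business: TP=7, FP=3+7+1=11 → 7/18 = 0.38889
Lowest is class 'business' with precision = 0.3889.

0.3889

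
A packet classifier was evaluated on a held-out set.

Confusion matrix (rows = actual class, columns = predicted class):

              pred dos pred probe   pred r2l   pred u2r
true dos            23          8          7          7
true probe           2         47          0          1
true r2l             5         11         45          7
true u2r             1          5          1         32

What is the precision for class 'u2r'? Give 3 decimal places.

Take TP from the diagonal, FP from the rest of the 'u2r' prediction marginal, FN from the rest of the 'u2r' actual marginal.
precision = TP/(TP+FP).
u2r: TP=32, FP=7+1+7=15 → 32/47 = 0.6809

0.681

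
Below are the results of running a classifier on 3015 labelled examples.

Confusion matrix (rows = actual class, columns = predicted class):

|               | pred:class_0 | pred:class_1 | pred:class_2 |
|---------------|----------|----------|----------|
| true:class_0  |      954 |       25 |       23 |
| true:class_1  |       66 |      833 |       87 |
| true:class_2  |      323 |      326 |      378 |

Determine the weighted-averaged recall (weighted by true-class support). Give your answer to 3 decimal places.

Per-class recall (TP/(TP+FN)):
  class_0: TP=954, FN=25+23=48 → 954/1002 = 0.9521
  class_1: TP=833, FN=66+87=153 → 833/986 = 0.8448
  class_2: TP=378, FN=323+326=649 → 378/1027 = 0.3681
Weighted-recall = Σ (supportᵢ/N)·recallᵢ with N=3015: (1002/3015)·0.9521 + (986/3015)·0.8448 + (1027/3015)·0.3681 = 0.718

0.718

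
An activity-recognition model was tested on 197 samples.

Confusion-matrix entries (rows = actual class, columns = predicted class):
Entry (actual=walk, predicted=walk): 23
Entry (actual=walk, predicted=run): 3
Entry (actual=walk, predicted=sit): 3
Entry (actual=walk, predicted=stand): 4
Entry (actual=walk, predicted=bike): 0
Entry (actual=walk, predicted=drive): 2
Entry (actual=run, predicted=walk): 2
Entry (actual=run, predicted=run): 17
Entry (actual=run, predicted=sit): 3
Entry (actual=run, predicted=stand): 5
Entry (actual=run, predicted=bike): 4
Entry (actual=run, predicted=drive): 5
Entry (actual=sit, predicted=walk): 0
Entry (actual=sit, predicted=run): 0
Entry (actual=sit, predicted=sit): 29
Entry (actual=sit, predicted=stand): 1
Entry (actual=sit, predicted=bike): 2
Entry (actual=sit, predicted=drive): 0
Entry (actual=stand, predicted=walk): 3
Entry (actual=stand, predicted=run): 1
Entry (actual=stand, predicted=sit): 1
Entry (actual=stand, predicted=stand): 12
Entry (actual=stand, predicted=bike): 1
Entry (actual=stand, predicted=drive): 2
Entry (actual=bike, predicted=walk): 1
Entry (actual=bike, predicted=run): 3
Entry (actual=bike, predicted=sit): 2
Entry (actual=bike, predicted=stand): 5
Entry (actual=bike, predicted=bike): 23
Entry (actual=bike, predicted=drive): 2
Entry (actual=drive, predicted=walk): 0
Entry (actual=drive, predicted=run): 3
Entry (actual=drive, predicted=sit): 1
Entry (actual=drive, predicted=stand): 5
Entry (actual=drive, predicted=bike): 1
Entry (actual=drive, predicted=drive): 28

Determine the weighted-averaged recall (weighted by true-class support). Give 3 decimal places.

Per-class recall (TP/(TP+FN)):
  walk: TP=23, FN=3+3+4+0+2=12 → 23/35 = 0.6571
  run: TP=17, FN=2+3+5+4+5=19 → 17/36 = 0.4722
  sit: TP=29, FN=0+0+1+2+0=3 → 29/32 = 0.9063
  stand: TP=12, FN=3+1+1+1+2=8 → 12/20 = 0.6000
  bike: TP=23, FN=1+3+2+5+2=13 → 23/36 = 0.6389
  drive: TP=28, FN=0+3+1+5+1=10 → 28/38 = 0.7368
Weighted-recall = Σ (supportᵢ/N)·recallᵢ with N=197: (35/197)·0.6571 + (36/197)·0.4722 + (32/197)·0.9063 + (20/197)·0.6000 + (36/197)·0.6389 + (38/197)·0.7368 = 0.670

0.670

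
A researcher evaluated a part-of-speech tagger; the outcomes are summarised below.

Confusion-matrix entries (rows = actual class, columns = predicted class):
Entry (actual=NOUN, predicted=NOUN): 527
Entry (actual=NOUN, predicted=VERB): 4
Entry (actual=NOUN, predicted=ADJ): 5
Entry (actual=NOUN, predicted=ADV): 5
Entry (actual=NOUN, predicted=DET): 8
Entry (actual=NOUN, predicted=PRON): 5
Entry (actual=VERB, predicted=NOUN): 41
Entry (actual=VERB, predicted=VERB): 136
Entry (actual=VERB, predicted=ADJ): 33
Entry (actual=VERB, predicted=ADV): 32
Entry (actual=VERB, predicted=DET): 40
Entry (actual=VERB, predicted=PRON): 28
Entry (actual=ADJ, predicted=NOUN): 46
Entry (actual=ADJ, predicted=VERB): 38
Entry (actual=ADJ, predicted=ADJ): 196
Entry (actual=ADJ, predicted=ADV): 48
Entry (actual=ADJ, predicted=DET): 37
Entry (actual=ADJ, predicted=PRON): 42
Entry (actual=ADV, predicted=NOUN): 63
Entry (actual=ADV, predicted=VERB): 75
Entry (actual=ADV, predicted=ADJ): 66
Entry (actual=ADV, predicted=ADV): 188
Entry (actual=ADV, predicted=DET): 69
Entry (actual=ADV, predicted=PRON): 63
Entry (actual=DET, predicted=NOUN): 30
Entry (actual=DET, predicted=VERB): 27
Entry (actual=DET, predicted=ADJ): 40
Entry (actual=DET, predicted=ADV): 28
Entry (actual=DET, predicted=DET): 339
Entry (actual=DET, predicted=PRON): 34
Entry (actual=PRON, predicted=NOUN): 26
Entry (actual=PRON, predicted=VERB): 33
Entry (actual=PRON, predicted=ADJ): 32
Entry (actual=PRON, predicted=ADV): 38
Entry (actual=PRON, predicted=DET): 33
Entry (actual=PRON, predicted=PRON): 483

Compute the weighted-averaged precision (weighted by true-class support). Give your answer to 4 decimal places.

0.6244

Per-class precision (TP/(TP+FP)):
  NOUN: TP=527, FP=41+46+63+30+26=206 → 527/733 = 0.71896
  VERB: TP=136, FP=4+38+75+27+33=177 → 136/313 = 0.43450
  ADJ: TP=196, FP=5+33+66+40+32=176 → 196/372 = 0.52688
  ADV: TP=188, FP=5+32+48+28+38=151 → 188/339 = 0.55457
  DET: TP=339, FP=8+40+37+69+33=187 → 339/526 = 0.64449
  PRON: TP=483, FP=5+28+42+63+34=172 → 483/655 = 0.73740
Weighted-precision = Σ (supportᵢ/N)·precisionᵢ with N=2938: (554/2938)·0.71896 + (310/2938)·0.43450 + (407/2938)·0.52688 + (524/2938)·0.55457 + (498/2938)·0.64449 + (645/2938)·0.73740 = 0.6244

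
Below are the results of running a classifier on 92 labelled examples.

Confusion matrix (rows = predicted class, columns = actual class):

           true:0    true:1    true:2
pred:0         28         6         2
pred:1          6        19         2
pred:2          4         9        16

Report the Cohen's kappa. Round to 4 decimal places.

Observed agreement pₒ = trace/N = 63/92 = 0.68478
Expected agreement pₑ = Σ (rowᵢ·colᵢ)/N² = (38·36 + 34·27 + 20·29)/92² = 0.33861
κ = (pₒ − pₑ)/(1 − pₑ) = (0.68478 − 0.33861)/(1 − 0.33861) = 0.5234

0.5234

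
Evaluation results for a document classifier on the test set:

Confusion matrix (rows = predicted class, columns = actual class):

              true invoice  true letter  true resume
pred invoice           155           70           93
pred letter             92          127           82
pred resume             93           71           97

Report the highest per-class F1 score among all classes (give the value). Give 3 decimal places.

0.471

Per-class F1 score (2·TP/(2·TP+FP+FN)):
  invoice: TP=155, FP=70+93=163, FN=92+93=185 → 310/658 = 0.4711
  letter: TP=127, FP=92+82=174, FN=70+71=141 → 254/569 = 0.4464
  resume: TP=97, FP=93+71=164, FN=93+82=175 → 194/533 = 0.3640
Highest is class 'invoice' with F1 score = 0.471.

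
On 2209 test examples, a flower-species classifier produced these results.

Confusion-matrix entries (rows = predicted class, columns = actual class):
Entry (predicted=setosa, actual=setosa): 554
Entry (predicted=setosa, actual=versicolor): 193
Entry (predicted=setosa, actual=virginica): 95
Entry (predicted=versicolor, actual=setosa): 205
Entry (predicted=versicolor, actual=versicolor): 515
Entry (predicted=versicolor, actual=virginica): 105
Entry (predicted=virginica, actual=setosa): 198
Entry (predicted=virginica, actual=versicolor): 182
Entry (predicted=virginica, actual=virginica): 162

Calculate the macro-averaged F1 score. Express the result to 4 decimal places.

0.5250

Per-class F1 score (2·TP/(2·TP+FP+FN)):
  setosa: TP=554, FP=193+95=288, FN=205+198=403 → 1108/1799 = 0.61590
  versicolor: TP=515, FP=205+105=310, FN=193+182=375 → 1030/1715 = 0.60058
  virginica: TP=162, FP=198+182=380, FN=95+105=200 → 324/904 = 0.35841
Macro-F1 score = mean = (0.61590 + 0.60058 + 0.35841) / 3 = 0.5250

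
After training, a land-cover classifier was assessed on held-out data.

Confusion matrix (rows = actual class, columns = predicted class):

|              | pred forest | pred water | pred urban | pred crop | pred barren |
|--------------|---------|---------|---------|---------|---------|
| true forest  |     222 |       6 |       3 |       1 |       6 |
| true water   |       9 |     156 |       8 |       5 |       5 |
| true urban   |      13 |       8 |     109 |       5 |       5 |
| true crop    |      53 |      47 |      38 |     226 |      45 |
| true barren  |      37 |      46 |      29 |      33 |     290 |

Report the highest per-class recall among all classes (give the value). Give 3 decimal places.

Per-class recall (TP/(TP+FN)):
  forest: TP=222, FN=6+3+1+6=16 → 222/238 = 0.9328
  water: TP=156, FN=9+8+5+5=27 → 156/183 = 0.8525
  urban: TP=109, FN=13+8+5+5=31 → 109/140 = 0.7786
  crop: TP=226, FN=53+47+38+45=183 → 226/409 = 0.5526
  barren: TP=290, FN=37+46+29+33=145 → 290/435 = 0.6667
Highest is class 'forest' with recall = 0.933.

0.933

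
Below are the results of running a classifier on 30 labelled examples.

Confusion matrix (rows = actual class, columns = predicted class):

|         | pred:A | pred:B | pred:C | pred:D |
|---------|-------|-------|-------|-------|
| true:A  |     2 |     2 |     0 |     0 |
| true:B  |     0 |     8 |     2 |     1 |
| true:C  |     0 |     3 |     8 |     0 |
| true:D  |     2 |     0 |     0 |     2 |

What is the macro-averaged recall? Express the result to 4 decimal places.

0.6136

Per-class recall (TP/(TP+FN)):
  A: TP=2, FN=2+0+0=2 → 2/4 = 0.50000
  B: TP=8, FN=0+2+1=3 → 8/11 = 0.72727
  C: TP=8, FN=0+3+0=3 → 8/11 = 0.72727
  D: TP=2, FN=2+0+0=2 → 2/4 = 0.50000
Macro-recall = mean = (0.50000 + 0.72727 + 0.72727 + 0.50000) / 4 = 0.6136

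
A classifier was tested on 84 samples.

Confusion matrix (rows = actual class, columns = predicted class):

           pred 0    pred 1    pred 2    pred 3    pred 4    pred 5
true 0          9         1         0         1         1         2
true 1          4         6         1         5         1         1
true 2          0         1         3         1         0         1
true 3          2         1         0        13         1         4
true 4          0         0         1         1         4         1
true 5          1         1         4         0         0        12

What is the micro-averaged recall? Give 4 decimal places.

Micro-averaging pools counts across classes: ΣTP=47, ΣFP=37, ΣFN=37.
Micro-recall = TP/(TP+FN) on pooled counts = 0.5595 (equals overall accuracy in single-label multiclass).

0.5595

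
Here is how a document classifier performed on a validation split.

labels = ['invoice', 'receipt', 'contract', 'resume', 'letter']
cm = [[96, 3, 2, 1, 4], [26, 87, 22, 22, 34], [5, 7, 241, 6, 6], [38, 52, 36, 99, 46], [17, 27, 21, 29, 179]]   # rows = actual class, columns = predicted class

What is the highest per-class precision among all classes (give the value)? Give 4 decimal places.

0.7484

Per-class precision (TP/(TP+FP)):
  invoice: TP=96, FP=26+5+38+17=86 → 96/182 = 0.52747
  receipt: TP=87, FP=3+7+52+27=89 → 87/176 = 0.49432
  contract: TP=241, FP=2+22+36+21=81 → 241/322 = 0.74845
  resume: TP=99, FP=1+22+6+29=58 → 99/157 = 0.63057
  letter: TP=179, FP=4+34+6+46=90 → 179/269 = 0.66543
Highest is class 'contract' with precision = 0.7484.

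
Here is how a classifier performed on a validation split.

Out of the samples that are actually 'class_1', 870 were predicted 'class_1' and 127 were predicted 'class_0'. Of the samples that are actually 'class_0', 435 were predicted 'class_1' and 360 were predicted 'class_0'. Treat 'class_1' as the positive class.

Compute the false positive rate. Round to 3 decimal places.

FPR = FP/(FP+TN) = 435/(435+360) = 0.547

0.547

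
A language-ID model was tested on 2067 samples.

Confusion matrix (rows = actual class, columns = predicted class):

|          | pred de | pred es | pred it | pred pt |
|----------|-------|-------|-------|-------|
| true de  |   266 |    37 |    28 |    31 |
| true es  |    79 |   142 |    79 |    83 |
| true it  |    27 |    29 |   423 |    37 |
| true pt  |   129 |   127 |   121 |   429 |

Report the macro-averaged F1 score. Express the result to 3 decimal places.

Per-class F1 score (2·TP/(2·TP+FP+FN)):
  de: TP=266, FP=79+27+129=235, FN=37+28+31=96 → 532/863 = 0.6165
  es: TP=142, FP=37+29+127=193, FN=79+79+83=241 → 284/718 = 0.3955
  it: TP=423, FP=28+79+121=228, FN=27+29+37=93 → 846/1167 = 0.7249
  pt: TP=429, FP=31+83+37=151, FN=129+127+121=377 → 858/1386 = 0.6190
Macro-F1 score = mean = (0.6165 + 0.3955 + 0.7249 + 0.6190) / 4 = 0.589

0.589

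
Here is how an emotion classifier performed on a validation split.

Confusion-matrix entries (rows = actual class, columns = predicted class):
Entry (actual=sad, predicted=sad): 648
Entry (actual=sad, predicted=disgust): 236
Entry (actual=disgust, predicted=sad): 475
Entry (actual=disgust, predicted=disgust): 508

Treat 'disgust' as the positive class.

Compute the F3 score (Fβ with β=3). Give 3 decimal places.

0.530

Fβ = (1+β²)·TP / ((1+β²)·TP + β²·FN + FP), with β²=9
= 10·508 / (10·508 + 9·475 + 236) = 0.530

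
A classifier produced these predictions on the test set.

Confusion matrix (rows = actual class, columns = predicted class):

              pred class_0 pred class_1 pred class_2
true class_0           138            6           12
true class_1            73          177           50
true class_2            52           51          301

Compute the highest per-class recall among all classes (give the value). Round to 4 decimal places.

0.8846

Per-class recall (TP/(TP+FN)):
  class_0: TP=138, FN=6+12=18 → 138/156 = 0.88462
  class_1: TP=177, FN=73+50=123 → 177/300 = 0.59000
  class_2: TP=301, FN=52+51=103 → 301/404 = 0.74505
Highest is class 'class_0' with recall = 0.8846.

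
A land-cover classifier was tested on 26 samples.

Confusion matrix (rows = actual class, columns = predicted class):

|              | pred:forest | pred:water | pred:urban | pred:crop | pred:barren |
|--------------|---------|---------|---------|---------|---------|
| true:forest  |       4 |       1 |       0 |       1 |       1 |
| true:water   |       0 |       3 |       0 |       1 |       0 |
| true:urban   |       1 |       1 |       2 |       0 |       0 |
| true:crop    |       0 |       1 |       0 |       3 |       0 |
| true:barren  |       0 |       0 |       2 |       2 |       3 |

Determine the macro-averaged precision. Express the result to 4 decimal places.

0.5957

Per-class precision (TP/(TP+FP)):
  forest: TP=4, FP=0+1+0+0=1 → 4/5 = 0.80000
  water: TP=3, FP=1+1+1+0=3 → 3/6 = 0.50000
  urban: TP=2, FP=0+0+0+2=2 → 2/4 = 0.50000
  crop: TP=3, FP=1+1+0+2=4 → 3/7 = 0.42857
  barren: TP=3, FP=1+0+0+0=1 → 3/4 = 0.75000
Macro-precision = mean = (0.80000 + 0.50000 + 0.50000 + 0.42857 + 0.75000) / 5 = 0.5957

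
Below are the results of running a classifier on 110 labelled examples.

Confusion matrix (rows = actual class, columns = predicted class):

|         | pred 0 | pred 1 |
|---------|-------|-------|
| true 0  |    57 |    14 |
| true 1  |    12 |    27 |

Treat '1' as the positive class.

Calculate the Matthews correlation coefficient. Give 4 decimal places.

MCC = (TP·TN − FP·FN) / √((TP+FP)(TP+FN)(TN+FP)(TN+FN))
Numerator = 27·57 − 14·12 = 1371
Denominator = √(41·39·71·69) = √7833501 = 2798.8392
MCC = 1371 / 2798.8392 = 0.4898

0.4898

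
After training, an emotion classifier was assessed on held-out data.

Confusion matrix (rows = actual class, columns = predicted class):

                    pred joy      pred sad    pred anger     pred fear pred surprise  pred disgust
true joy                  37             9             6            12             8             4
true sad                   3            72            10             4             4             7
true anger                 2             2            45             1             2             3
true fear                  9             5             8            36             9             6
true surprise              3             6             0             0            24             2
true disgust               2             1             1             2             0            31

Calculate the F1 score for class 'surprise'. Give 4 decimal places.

F1 score = 2·TP/(2·TP+FP+FN).
surprise: TP=24, FP=8+4+2+9+0=23, FN=3+6+0+0+2=11 → 48/82 = 0.58537

0.5854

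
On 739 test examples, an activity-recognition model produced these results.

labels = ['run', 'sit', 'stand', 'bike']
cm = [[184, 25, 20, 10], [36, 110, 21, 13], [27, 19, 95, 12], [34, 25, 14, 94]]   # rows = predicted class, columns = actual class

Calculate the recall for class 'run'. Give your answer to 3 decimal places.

0.655

recall = TP/(TP+FN).
run: TP=184, FN=36+27+34=97 → 184/281 = 0.6548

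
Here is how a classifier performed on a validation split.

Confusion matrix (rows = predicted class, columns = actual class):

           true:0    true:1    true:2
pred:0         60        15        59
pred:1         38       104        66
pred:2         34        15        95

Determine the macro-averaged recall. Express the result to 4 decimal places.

Per-class recall (TP/(TP+FN)):
  0: TP=60, FN=38+34=72 → 60/132 = 0.45455
  1: TP=104, FN=15+15=30 → 104/134 = 0.77612
  2: TP=95, FN=59+66=125 → 95/220 = 0.43182
Macro-recall = mean = (0.45455 + 0.77612 + 0.43182) / 3 = 0.5542

0.5542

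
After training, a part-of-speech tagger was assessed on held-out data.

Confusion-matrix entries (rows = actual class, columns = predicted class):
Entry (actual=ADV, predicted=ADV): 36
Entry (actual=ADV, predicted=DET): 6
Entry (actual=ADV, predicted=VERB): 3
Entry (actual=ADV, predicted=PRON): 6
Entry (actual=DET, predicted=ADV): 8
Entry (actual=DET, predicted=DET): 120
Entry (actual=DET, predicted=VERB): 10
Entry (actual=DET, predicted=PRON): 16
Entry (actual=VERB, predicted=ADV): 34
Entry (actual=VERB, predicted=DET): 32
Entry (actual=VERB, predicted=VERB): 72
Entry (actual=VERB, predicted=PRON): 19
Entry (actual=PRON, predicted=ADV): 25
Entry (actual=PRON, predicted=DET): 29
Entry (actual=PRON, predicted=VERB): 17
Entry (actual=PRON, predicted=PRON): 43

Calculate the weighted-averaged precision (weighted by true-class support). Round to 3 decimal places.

Per-class precision (TP/(TP+FP)):
  ADV: TP=36, FP=8+34+25=67 → 36/103 = 0.3495
  DET: TP=120, FP=6+32+29=67 → 120/187 = 0.6417
  VERB: TP=72, FP=3+10+17=30 → 72/102 = 0.7059
  PRON: TP=43, FP=6+16+19=41 → 43/84 = 0.5119
Weighted-precision = Σ (supportᵢ/N)·precisionᵢ with N=476: (51/476)·0.3495 + (154/476)·0.6417 + (157/476)·0.7059 + (114/476)·0.5119 = 0.600

0.600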